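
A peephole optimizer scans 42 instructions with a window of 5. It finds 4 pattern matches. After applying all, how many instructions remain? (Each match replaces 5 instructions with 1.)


Each match removes 4 instructions.
Total removed = 4 * 4 = 16
Remaining = 42 - 16 = 26

26


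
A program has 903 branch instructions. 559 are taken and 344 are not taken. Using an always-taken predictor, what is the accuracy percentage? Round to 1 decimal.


Predictor: always-taken
Correct predictions = 559
Accuracy = 559 / 903 * 100 = 61.9%

61.9


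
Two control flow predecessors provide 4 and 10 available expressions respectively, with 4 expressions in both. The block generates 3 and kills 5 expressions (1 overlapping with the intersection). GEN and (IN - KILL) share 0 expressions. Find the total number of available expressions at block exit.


IN = intersection of predecessors = 4
IN - KILL = 4 - 1 = 3
|OUT| = |GEN| + |IN - KILL| - |GEN ∩ (IN - KILL)| = 3 + 3 - 0 = 6

6


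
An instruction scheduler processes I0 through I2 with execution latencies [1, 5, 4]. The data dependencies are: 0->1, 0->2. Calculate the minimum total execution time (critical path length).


Compute longest path through dependency graph: dist(Ik) = max over predecessors of dist + latency(Ik).
dist(I0) = latency 1 = 1
dist(I1) = dist(I0) + 5 = 1 + 5 = 6
dist(I2) = dist(I0) + 4 = 1 + 4 = 5
Critical path = max dist = 6

6


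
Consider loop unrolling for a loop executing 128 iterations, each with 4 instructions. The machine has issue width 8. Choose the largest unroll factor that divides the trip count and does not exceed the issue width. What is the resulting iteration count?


Largest divisor of 128 <= 8 is 8
New iterations = 128 / 8 = 16

16


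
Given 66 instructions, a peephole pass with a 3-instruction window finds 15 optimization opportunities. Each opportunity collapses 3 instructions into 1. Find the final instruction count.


Each match removes 2 instructions.
Total removed = 15 * 2 = 30
Remaining = 66 - 30 = 36

36


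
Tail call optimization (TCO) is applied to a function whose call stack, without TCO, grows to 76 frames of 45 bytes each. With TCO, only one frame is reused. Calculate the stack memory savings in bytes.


Without TCO: 76 * 45 = 3420 bytes
With TCO: reuse 1 frame = 45 bytes
Savings = 3420 - 45 = 3375

3375


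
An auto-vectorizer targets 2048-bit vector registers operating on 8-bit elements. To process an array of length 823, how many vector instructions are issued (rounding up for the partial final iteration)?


Width = 2048 / 8 = 256 elements per vector op
Iterations = ceil(823 / 256) = 4

4


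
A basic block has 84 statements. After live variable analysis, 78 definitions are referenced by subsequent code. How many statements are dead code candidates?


Dead code = total statements - live definitions
= 84 - 78 = 6

6


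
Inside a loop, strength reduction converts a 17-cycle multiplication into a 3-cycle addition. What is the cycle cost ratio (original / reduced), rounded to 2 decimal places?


Ratio = mult_cost / add_cost = 17 / 3 = 5.67

5.67


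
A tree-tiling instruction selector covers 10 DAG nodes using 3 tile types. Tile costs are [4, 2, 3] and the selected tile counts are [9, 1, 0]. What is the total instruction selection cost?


Total cost = sum(count_i * cost_i)
= 9*4 + 1*2 + 0*3
= 38

38


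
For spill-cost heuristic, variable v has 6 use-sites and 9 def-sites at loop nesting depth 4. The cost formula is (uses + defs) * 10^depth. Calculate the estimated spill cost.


uses + defs = 6 + 9 = 15
10^4 = 10000
Spill cost = 15 * 10000 = 150000

150000


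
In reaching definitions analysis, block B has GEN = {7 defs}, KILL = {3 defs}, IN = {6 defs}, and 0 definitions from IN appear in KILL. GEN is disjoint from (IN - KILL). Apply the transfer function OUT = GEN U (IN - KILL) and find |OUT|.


IN - KILL: 6 - 0 = 6 surviving definitions
OUT = GEN + surviving = 7 + 6 = 13

13


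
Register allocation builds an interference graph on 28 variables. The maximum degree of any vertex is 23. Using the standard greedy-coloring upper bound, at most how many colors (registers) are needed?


Greedy coloring never needs more than (max_degree + 1) colors: when coloring a vertex, at most max_degree neighbors are already colored.
Upper bound = 23 + 1 = 24

24


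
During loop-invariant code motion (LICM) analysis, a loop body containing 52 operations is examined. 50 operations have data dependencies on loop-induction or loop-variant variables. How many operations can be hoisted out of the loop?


Invariant candidates = total - loop-dependent
= 52 - 50 = 2

2


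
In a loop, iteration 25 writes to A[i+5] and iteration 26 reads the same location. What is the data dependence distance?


Distance = read iteration - write iteration
= 26 - 25 = 1

1


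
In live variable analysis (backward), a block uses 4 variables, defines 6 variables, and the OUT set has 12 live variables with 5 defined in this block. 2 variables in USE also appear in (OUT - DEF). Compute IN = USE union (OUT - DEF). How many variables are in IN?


OUT - DEF: 12 - 5 = 7
|IN| = |USE| + |OUT - DEF| - |USE ∩ (OUT - DEF)| = 4 + 7 - 2 = 9

9


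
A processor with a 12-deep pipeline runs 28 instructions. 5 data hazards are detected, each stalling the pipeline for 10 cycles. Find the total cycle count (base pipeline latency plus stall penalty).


Base cycles = 12 + 28 - 1 = 39
Total stalls = 5 * 10 = 50
Total = 39 + 50 = 89

89


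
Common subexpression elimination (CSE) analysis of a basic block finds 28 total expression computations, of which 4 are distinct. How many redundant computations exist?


CSE count = total expressions - unique expressions
= 28 - 4 = 24

24


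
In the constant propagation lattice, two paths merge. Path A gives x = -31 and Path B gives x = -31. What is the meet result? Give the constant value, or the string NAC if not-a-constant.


Meet operation: if both paths give the same constant, result is that constant; if they differ, result is NAC (not-a-constant).
Path A: -31, Path B: -31 -> equal
Result: constant -> -31

-31


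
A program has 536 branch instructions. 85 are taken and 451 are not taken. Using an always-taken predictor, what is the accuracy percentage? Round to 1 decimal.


Predictor: always-taken
Correct predictions = 85
Accuracy = 85 / 536 * 100 = 15.9%

15.9


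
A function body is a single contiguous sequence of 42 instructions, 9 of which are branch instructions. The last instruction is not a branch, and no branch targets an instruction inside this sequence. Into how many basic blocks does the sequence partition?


With no in-sequence branch targets, the leaders are the first instruction plus the instruction after each branch.
Number of basic blocks = branches + 1
= 9 + 1 = 10

10


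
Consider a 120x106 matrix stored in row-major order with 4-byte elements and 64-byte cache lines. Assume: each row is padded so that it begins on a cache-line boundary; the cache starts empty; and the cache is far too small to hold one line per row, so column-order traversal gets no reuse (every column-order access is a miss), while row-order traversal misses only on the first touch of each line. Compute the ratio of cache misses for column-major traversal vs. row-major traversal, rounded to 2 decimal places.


Each row occupies 106 * 4 = 424 bytes and starts on a line boundary, so it spans ceil(424 / 64) = 7 cache lines.
Row-major traversal misses (one per line touched): 120 * ceil(106 * 4 / 64) = 840
Column-major traversal misses (no reuse, every access misses): 120 * 106 = 12720
Ratio = 12720 / 840 = 15.14

15.14


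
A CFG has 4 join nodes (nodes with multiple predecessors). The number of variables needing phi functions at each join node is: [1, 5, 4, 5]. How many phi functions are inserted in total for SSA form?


Total phi functions = sum of phi functions at each join node
= 1 + 5 + 4 + 5 = 15

15


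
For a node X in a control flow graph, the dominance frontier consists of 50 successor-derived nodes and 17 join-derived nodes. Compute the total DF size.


DF(X) = direct successor contributions + join point contributions
= 50 + 17 = 67

67


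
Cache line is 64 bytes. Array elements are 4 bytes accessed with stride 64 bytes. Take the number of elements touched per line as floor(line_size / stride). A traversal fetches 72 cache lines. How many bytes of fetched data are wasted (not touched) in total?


Elements per line = floor(64 / 64) = 1
Bytes used per line = 1 * 4 = 4
Wasted per line = 64 - 4 = 60
Total wasted = 60 * 72 = 4320

4320


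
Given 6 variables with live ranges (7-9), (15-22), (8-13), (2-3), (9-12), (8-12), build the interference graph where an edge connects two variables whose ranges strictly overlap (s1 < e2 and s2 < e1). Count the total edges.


Check all pairs for overlapping intervals.
Two intervals (s1,e1) and (s2,e2) overlap if s1 < e2 and s2 < e1.
v0 (7-9) vs v1..v5: overlaps v2, v5 -> 2
v1 (15-22) vs v2..v5: overlaps none -> 0
v2 (8-13) vs v3..v5: overlaps v4, v5 -> 2
v3 (2-3) vs v4..v5: overlaps none -> 0
v4 (9-12) vs v5: overlaps v5 -> 1
Total overlapping pairs = 2 + 0 + 2 + 0 + 1 = 5

5


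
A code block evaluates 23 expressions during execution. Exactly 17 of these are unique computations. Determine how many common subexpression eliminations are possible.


CSE count = total expressions - unique expressions
= 23 - 17 = 6

6


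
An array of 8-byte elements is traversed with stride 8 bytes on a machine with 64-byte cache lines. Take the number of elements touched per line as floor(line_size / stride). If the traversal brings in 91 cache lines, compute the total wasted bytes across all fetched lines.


Elements per line = floor(64 / 8) = 8
Bytes used per line = 8 * 8 = 64
Wasted per line = 64 - 64 = 0
Total wasted = 0 * 91 = 0

0


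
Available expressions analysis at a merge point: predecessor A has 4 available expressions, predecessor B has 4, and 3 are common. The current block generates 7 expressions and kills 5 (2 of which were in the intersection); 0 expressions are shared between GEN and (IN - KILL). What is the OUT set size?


IN = intersection of predecessors = 3
IN - KILL = 3 - 2 = 1
|OUT| = |GEN| + |IN - KILL| - |GEN ∩ (IN - KILL)| = 7 + 1 - 0 = 8

8


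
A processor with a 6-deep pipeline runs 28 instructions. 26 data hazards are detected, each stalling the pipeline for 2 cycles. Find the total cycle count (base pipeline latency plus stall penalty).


Base cycles = 6 + 28 - 1 = 33
Total stalls = 26 * 2 = 52
Total = 33 + 52 = 85

85


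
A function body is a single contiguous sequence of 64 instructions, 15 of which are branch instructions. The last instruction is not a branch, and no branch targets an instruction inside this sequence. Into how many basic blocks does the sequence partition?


With no in-sequence branch targets, the leaders are the first instruction plus the instruction after each branch.
Number of basic blocks = branches + 1
= 15 + 1 = 16

16


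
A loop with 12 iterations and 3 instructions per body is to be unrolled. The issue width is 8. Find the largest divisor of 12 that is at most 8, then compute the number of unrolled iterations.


Largest divisor of 12 <= 8 is 6
New iterations = 12 / 6 = 2

2


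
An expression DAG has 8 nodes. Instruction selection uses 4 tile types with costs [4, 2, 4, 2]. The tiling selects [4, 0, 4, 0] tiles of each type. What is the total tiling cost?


Total cost = sum(count_i * cost_i)
= 4*4 + 0*2 + 4*4 + 0*2
= 32

32


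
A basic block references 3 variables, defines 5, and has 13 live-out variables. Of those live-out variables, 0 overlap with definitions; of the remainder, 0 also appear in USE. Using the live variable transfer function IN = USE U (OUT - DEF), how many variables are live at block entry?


OUT - DEF: 13 - 0 = 13
|IN| = |USE| + |OUT - DEF| - |USE ∩ (OUT - DEF)| = 3 + 13 - 0 = 16

16


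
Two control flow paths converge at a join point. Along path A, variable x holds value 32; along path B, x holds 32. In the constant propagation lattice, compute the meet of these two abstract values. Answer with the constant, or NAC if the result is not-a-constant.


Meet operation: if both paths give the same constant, result is that constant; if they differ, result is NAC (not-a-constant).
Path A: 32, Path B: 32 -> equal
Result: constant -> 32

32


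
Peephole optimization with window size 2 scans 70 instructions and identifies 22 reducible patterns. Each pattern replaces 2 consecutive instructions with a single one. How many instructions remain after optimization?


Each match removes 1 instructions.
Total removed = 22 * 1 = 22
Remaining = 70 - 22 = 48

48


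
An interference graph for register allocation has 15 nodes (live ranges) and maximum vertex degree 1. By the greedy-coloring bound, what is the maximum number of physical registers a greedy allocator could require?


Greedy coloring never needs more than (max_degree + 1) colors: when coloring a vertex, at most max_degree neighbors are already colored.
Upper bound = 1 + 1 = 2

2


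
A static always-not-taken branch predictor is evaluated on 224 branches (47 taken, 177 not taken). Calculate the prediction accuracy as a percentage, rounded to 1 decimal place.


Predictor: always-not-taken
Correct predictions = 177
Accuracy = 177 / 224 * 100 = 79.0%

79.0


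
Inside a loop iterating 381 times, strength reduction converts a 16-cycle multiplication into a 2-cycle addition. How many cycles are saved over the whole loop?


Per-iteration saving = 16 - 2 = 14
Total saved = 381 * 14 = 5334

5334


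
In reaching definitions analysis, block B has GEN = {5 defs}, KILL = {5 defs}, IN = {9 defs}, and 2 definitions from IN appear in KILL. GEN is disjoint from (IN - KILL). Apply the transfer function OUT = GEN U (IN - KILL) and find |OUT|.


IN - KILL: 9 - 2 = 7 surviving definitions
OUT = GEN + surviving = 5 + 7 = 12

12


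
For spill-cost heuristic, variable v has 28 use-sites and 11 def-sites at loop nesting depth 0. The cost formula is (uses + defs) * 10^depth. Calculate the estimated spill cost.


uses + defs = 28 + 11 = 39
10^0 = 1
Spill cost = 39 * 1 = 39

39


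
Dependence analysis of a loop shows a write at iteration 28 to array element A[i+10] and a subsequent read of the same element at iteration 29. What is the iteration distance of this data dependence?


Distance = read iteration - write iteration
= 29 - 28 = 1

1


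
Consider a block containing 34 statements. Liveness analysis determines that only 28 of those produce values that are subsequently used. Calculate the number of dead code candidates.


Dead code = total statements - live definitions
= 34 - 28 = 6

6


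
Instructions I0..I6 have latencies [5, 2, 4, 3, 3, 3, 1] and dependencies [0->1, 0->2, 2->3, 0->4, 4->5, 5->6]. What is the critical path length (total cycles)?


Compute longest path through dependency graph: dist(Ik) = max over predecessors of dist + latency(Ik).
dist(I0) = latency 5 = 5
dist(I1) = dist(I0) + 2 = 5 + 2 = 7
dist(I2) = dist(I0) + 4 = 5 + 4 = 9
dist(I3) = dist(I2) + 3 = 9 + 3 = 12
dist(I4) = dist(I0) + 3 = 5 + 3 = 8
dist(I5) = dist(I4) + 3 = 8 + 3 = 11
dist(I6) = dist(I5) + 1 = 11 + 1 = 12
Critical path = max dist = 12

12


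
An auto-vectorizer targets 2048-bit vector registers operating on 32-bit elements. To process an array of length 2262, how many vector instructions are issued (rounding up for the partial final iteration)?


Width = 2048 / 32 = 64 elements per vector op
Iterations = ceil(2262 / 64) = 36

36


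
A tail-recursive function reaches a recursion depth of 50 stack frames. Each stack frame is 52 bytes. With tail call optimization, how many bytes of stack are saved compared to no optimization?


Without TCO: 50 * 52 = 2600 bytes
With TCO: reuse 1 frame = 52 bytes
Savings = 2600 - 52 = 2548

2548


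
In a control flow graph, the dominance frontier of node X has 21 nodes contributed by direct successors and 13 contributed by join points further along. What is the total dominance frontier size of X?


DF(X) = direct successor contributions + join point contributions
= 21 + 13 = 34

34


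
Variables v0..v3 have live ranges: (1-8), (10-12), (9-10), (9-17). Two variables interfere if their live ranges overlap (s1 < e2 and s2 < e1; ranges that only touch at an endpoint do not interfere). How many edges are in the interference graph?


Check all pairs for overlapping intervals.
Two intervals (s1,e1) and (s2,e2) overlap if s1 < e2 and s2 < e1.
v0 (1-8) vs v1..v3: overlaps none -> 0
v1 (10-12) vs v2..v3: overlaps v3 -> 1
v2 (9-10) vs v3: overlaps v3 -> 1
Total overlapping pairs = 0 + 1 + 1 = 2

2


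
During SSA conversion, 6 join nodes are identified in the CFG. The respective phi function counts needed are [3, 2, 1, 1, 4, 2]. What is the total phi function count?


Total phi functions = sum of phi functions at each join node
= 3 + 2 + 1 + 1 + 4 + 2 = 13

13


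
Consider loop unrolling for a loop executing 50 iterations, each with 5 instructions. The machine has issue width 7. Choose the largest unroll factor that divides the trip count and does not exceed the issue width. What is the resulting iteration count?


Largest divisor of 50 <= 7 is 5
New iterations = 50 / 5 = 10

10


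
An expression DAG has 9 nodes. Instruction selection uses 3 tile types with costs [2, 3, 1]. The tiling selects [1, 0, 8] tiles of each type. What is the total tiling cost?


Total cost = sum(count_i * cost_i)
= 1*2 + 0*3 + 8*1
= 10

10


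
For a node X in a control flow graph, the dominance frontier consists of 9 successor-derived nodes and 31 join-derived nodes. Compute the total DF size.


DF(X) = direct successor contributions + join point contributions
= 9 + 31 = 40

40


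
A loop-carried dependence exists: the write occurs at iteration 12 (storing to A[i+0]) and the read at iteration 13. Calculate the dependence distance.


Distance = read iteration - write iteration
= 13 - 12 = 1

1


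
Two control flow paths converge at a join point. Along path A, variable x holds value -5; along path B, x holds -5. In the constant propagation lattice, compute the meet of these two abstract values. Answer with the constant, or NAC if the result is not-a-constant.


Meet operation: if both paths give the same constant, result is that constant; if they differ, result is NAC (not-a-constant).
Path A: -5, Path B: -5 -> equal
Result: constant -> -5

-5


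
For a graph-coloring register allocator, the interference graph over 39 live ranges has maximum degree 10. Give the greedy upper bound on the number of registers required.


Greedy coloring never needs more than (max_degree + 1) colors: when coloring a vertex, at most max_degree neighbors are already colored.
Upper bound = 10 + 1 = 11

11


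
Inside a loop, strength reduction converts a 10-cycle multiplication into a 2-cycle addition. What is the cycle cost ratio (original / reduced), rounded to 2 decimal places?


Ratio = mult_cost / add_cost = 10 / 2 = 5.0

5.0


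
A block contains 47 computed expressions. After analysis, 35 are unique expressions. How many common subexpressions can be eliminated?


CSE count = total expressions - unique expressions
= 47 - 35 = 12

12


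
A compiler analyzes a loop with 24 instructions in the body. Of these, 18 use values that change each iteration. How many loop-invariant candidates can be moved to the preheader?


Invariant candidates = total - loop-dependent
= 24 - 18 = 6

6


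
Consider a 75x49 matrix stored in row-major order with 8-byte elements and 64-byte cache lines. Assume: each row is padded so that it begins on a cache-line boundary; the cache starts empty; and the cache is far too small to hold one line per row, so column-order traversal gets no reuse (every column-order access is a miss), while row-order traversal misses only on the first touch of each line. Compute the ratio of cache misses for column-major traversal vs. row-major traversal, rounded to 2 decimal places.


Each row occupies 49 * 8 = 392 bytes and starts on a line boundary, so it spans ceil(392 / 64) = 7 cache lines.
Row-major traversal misses (one per line touched): 75 * ceil(49 * 8 / 64) = 525
Column-major traversal misses (no reuse, every access misses): 75 * 49 = 3675
Ratio = 3675 / 525 = 7.0

7.0


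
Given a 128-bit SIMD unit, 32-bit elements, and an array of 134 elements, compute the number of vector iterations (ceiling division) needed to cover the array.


Width = 128 / 32 = 4 elements per vector op
Iterations = ceil(134 / 4) = 34

34


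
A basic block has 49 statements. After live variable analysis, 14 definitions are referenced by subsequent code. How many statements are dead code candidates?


Dead code = total statements - live definitions
= 49 - 14 = 35

35


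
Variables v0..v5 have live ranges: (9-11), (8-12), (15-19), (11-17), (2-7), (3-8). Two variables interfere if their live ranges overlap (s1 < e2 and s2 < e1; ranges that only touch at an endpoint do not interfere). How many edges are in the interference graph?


Check all pairs for overlapping intervals.
Two intervals (s1,e1) and (s2,e2) overlap if s1 < e2 and s2 < e1.
v0 (9-11) vs v1..v5: overlaps v1 -> 1
v1 (8-12) vs v2..v5: overlaps v3 -> 1
v2 (15-19) vs v3..v5: overlaps v3 -> 1
v3 (11-17) vs v4..v5: overlaps none -> 0
v4 (2-7) vs v5: overlaps v5 -> 1
Total overlapping pairs = 1 + 1 + 1 + 0 + 1 = 4

4


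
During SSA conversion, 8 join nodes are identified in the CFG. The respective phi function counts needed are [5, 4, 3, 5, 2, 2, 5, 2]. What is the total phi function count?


Total phi functions = sum of phi functions at each join node
= 5 + 4 + 3 + 5 + 2 + 2 + 5 + 2 = 28

28


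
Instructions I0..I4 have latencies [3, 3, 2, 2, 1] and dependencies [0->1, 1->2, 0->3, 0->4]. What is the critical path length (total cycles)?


Compute longest path through dependency graph: dist(Ik) = max over predecessors of dist + latency(Ik).
dist(I0) = latency 3 = 3
dist(I1) = dist(I0) + 3 = 3 + 3 = 6
dist(I2) = dist(I1) + 2 = 6 + 2 = 8
dist(I3) = dist(I0) + 2 = 3 + 2 = 5
dist(I4) = dist(I0) + 1 = 3 + 1 = 4
Critical path = max dist = 8

8


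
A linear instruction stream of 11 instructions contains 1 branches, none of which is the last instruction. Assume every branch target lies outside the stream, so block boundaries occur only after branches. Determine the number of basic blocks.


With no in-sequence branch targets, the leaders are the first instruction plus the instruction after each branch.
Number of basic blocks = branches + 1
= 1 + 1 = 2

2


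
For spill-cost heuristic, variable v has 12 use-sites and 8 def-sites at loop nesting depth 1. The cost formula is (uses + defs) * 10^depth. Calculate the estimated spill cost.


uses + defs = 12 + 8 = 20
10^1 = 10
Spill cost = 20 * 10 = 200

200


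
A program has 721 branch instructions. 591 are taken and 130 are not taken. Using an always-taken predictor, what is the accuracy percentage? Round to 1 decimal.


Predictor: always-taken
Correct predictions = 591
Accuracy = 591 / 721 * 100 = 82.0%

82.0


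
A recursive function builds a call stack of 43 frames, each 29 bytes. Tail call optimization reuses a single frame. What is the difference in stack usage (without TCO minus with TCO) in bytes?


Without TCO: 43 * 29 = 1247 bytes
With TCO: reuse 1 frame = 29 bytes
Savings = 1247 - 29 = 1218

1218


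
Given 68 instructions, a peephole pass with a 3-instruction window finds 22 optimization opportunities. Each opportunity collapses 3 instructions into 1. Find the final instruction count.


Each match removes 2 instructions.
Total removed = 22 * 2 = 44
Remaining = 68 - 44 = 24

24


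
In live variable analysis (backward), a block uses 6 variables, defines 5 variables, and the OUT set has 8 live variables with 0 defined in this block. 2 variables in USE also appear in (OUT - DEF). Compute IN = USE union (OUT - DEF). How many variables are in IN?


OUT - DEF: 8 - 0 = 8
|IN| = |USE| + |OUT - DEF| - |USE ∩ (OUT - DEF)| = 6 + 8 - 2 = 12

12


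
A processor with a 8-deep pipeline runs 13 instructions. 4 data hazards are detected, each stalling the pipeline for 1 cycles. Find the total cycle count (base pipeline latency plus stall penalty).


Base cycles = 8 + 13 - 1 = 20
Total stalls = 4 * 1 = 4
Total = 20 + 4 = 24

24


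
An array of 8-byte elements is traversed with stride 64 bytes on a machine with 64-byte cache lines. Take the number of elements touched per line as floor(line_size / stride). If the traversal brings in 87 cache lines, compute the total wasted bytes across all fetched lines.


Elements per line = floor(64 / 64) = 1
Bytes used per line = 1 * 8 = 8
Wasted per line = 64 - 8 = 56
Total wasted = 56 * 87 = 4872

4872


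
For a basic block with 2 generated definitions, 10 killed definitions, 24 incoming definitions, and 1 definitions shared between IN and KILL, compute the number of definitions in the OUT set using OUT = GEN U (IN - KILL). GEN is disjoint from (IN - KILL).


IN - KILL: 24 - 1 = 23 surviving definitions
OUT = GEN + surviving = 2 + 23 = 25

25


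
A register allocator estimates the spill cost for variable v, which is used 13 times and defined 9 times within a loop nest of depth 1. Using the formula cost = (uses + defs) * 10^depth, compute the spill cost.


uses + defs = 13 + 9 = 22
10^1 = 10
Spill cost = 22 * 10 = 220

220


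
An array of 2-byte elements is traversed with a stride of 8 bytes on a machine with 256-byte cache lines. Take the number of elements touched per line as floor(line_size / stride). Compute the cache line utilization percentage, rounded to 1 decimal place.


Elements per cache line = floor(256 / 8) = 32
Bytes used = 32 * 2 = 64
Utilization = 64 / 256 * 100 = 25.0%

25.0


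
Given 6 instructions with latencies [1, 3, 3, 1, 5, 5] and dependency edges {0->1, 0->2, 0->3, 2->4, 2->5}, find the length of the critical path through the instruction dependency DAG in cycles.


Compute longest path through dependency graph: dist(Ik) = max over predecessors of dist + latency(Ik).
dist(I0) = latency 1 = 1
dist(I1) = dist(I0) + 3 = 1 + 3 = 4
dist(I2) = dist(I0) + 3 = 1 + 3 = 4
dist(I3) = dist(I0) + 1 = 1 + 1 = 2
dist(I4) = dist(I2) + 5 = 4 + 5 = 9
dist(I5) = dist(I2) + 5 = 4 + 5 = 9
Critical path = max dist = 9

9


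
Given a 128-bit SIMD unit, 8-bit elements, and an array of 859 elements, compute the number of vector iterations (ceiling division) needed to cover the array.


Width = 128 / 8 = 16 elements per vector op
Iterations = ceil(859 / 16) = 54

54


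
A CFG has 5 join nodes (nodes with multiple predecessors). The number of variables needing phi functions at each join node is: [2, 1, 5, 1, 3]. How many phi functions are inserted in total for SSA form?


Total phi functions = sum of phi functions at each join node
= 2 + 1 + 5 + 1 + 3 = 12

12


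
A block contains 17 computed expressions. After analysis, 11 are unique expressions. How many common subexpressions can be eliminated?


CSE count = total expressions - unique expressions
= 17 - 11 = 6

6


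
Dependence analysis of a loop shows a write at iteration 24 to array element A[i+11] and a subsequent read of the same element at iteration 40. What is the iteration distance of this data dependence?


Distance = read iteration - write iteration
= 40 - 24 = 16

16


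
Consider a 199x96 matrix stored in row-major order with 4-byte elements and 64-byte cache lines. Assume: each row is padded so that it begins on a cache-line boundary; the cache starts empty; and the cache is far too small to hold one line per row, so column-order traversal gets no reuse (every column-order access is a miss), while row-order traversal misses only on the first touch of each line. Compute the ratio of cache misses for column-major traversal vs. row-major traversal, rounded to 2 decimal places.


Each row occupies 96 * 4 = 384 bytes and starts on a line boundary, so it spans ceil(384 / 64) = 6 cache lines.
Row-major traversal misses (one per line touched): 199 * ceil(96 * 4 / 64) = 1194
Column-major traversal misses (no reuse, every access misses): 199 * 96 = 19104
Ratio = 19104 / 1194 = 16.0

16.0


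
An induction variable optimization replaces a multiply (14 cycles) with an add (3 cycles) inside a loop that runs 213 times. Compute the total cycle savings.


Per-iteration saving = 14 - 3 = 11
Total saved = 213 * 11 = 2343

2343


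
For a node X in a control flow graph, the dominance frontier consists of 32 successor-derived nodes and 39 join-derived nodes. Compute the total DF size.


DF(X) = direct successor contributions + join point contributions
= 32 + 39 = 71

71


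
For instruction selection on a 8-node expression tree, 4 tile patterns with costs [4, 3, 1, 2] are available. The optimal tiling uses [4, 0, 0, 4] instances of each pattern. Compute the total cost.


Total cost = sum(count_i * cost_i)
= 4*4 + 0*3 + 0*1 + 4*2
= 24

24


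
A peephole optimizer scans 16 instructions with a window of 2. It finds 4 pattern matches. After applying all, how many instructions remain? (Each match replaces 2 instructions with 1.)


Each match removes 1 instructions.
Total removed = 4 * 1 = 4
Remaining = 16 - 4 = 12

12


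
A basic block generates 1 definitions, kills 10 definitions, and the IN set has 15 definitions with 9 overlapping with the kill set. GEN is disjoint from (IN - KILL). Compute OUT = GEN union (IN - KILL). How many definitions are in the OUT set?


IN - KILL: 15 - 9 = 6 surviving definitions
OUT = GEN + surviving = 1 + 6 = 7

7


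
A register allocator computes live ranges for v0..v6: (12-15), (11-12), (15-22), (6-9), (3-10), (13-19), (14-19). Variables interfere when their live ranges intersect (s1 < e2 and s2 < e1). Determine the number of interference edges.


Check all pairs for overlapping intervals.
Two intervals (s1,e1) and (s2,e2) overlap if s1 < e2 and s2 < e1.
v0 (12-15) vs v1..v6: overlaps v5, v6 -> 2
v1 (11-12) vs v2..v6: overlaps none -> 0
v2 (15-22) vs v3..v6: overlaps v5, v6 -> 2
v3 (6-9) vs v4..v6: overlaps v4 -> 1
v4 (3-10) vs v5..v6: overlaps none -> 0
v5 (13-19) vs v6: overlaps v6 -> 1
Total overlapping pairs = 2 + 0 + 2 + 1 + 0 + 1 = 6

6


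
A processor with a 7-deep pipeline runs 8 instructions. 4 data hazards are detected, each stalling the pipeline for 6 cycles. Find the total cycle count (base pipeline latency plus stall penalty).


Base cycles = 7 + 8 - 1 = 14
Total stalls = 4 * 6 = 24
Total = 14 + 24 = 38

38


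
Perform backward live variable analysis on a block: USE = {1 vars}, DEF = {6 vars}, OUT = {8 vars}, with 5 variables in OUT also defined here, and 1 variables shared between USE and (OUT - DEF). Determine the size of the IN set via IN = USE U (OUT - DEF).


OUT - DEF: 8 - 5 = 3
|IN| = |USE| + |OUT - DEF| - |USE ∩ (OUT - DEF)| = 1 + 3 - 1 = 3

3


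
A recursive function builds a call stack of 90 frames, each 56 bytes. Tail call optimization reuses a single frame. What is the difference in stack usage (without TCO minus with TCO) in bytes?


Without TCO: 90 * 56 = 5040 bytes
With TCO: reuse 1 frame = 56 bytes
Savings = 5040 - 56 = 4984

4984


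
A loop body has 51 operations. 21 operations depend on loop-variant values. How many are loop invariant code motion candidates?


Invariant candidates = total - loop-dependent
= 51 - 21 = 30

30


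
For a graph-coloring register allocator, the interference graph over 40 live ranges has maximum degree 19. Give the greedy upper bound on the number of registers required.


Greedy coloring never needs more than (max_degree + 1) colors: when coloring a vertex, at most max_degree neighbors are already colored.
Upper bound = 19 + 1 = 20

20


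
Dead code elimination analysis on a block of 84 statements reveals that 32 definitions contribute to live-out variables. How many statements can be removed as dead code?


Dead code = total statements - live definitions
= 84 - 32 = 52

52


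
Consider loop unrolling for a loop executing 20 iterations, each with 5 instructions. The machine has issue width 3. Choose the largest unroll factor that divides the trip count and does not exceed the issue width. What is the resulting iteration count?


Largest divisor of 20 <= 3 is 2
New iterations = 20 / 2 = 10

10


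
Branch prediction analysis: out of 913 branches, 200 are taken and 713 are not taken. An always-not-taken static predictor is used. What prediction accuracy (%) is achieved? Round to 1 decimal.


Predictor: always-not-taken
Correct predictions = 713
Accuracy = 713 / 913 * 100 = 78.1%

78.1


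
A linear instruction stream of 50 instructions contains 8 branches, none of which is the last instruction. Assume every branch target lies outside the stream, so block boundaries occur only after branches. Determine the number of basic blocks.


With no in-sequence branch targets, the leaders are the first instruction plus the instruction after each branch.
Number of basic blocks = branches + 1
= 8 + 1 = 9

9


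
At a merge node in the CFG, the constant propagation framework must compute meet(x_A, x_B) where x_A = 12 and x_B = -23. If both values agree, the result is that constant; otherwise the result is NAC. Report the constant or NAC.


Meet operation: if both paths give the same constant, result is that constant; if they differ, result is NAC (not-a-constant).
Path A: 12, Path B: -23 -> differ
Result: not-a-constant -> NAC

NAC


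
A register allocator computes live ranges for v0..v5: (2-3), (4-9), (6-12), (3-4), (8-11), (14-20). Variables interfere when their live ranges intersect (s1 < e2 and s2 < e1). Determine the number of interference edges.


Check all pairs for overlapping intervals.
Two intervals (s1,e1) and (s2,e2) overlap if s1 < e2 and s2 < e1.
v0 (2-3) vs v1..v5: overlaps none -> 0
v1 (4-9) vs v2..v5: overlaps v2, v4 -> 2
v2 (6-12) vs v3..v5: overlaps v4 -> 1
v3 (3-4) vs v4..v5: overlaps none -> 0
v4 (8-11) vs v5: overlaps none -> 0
Total overlapping pairs = 0 + 2 + 1 + 0 + 0 = 3

3


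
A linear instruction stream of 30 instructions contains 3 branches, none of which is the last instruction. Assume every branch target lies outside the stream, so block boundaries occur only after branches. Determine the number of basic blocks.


With no in-sequence branch targets, the leaders are the first instruction plus the instruction after each branch.
Number of basic blocks = branches + 1
= 3 + 1 = 4

4


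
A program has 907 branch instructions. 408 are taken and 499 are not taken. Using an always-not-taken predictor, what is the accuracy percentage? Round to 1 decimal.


Predictor: always-not-taken
Correct predictions = 499
Accuracy = 499 / 907 * 100 = 55.0%

55.0


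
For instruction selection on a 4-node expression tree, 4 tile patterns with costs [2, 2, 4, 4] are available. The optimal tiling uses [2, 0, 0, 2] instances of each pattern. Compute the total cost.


Total cost = sum(count_i * cost_i)
= 2*2 + 0*2 + 0*4 + 2*4
= 12

12


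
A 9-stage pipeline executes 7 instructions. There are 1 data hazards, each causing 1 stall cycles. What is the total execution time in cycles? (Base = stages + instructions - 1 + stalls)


Base cycles = 9 + 7 - 1 = 15
Total stalls = 1 * 1 = 1
Total = 15 + 1 = 16

16


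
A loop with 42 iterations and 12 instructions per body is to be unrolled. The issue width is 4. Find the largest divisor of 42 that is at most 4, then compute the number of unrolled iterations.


Largest divisor of 42 <= 4 is 3
New iterations = 42 / 3 = 14

14


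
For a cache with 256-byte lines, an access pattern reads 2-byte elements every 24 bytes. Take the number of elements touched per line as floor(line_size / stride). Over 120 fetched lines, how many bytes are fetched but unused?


Elements per line = floor(256 / 24) = 10
Bytes used per line = 10 * 2 = 20
Wasted per line = 256 - 20 = 236
Total wasted = 236 * 120 = 28320

28320


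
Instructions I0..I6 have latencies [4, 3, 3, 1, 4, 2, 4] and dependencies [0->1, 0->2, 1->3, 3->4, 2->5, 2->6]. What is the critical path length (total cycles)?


Compute longest path through dependency graph: dist(Ik) = max over predecessors of dist + latency(Ik).
dist(I0) = latency 4 = 4
dist(I1) = dist(I0) + 3 = 4 + 3 = 7
dist(I2) = dist(I0) + 3 = 4 + 3 = 7
dist(I3) = dist(I1) + 1 = 7 + 1 = 8
dist(I4) = dist(I3) + 4 = 8 + 4 = 12
dist(I5) = dist(I2) + 2 = 7 + 2 = 9
dist(I6) = dist(I2) + 4 = 7 + 4 = 11
Critical path = max dist = 12

12


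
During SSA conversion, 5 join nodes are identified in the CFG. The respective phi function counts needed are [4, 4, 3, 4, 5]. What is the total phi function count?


Total phi functions = sum of phi functions at each join node
= 4 + 4 + 3 + 4 + 5 = 20

20


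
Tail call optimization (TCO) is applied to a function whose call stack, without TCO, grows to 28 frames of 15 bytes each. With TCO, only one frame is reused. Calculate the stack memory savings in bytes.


Without TCO: 28 * 15 = 420 bytes
With TCO: reuse 1 frame = 15 bytes
Savings = 420 - 15 = 405

405


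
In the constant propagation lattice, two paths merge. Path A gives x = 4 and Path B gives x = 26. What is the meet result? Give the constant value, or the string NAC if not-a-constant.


Meet operation: if both paths give the same constant, result is that constant; if they differ, result is NAC (not-a-constant).
Path A: 4, Path B: 26 -> differ
Result: not-a-constant -> NAC

NAC


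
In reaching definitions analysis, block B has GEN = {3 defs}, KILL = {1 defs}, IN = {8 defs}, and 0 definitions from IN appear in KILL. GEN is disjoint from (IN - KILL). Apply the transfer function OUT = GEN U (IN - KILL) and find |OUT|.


IN - KILL: 8 - 0 = 8 surviving definitions
OUT = GEN + surviving = 3 + 8 = 11

11


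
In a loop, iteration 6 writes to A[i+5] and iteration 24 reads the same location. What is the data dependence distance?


Distance = read iteration - write iteration
= 24 - 6 = 18

18


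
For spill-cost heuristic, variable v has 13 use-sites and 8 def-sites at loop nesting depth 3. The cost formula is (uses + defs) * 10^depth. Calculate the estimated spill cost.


uses + defs = 13 + 8 = 21
10^3 = 1000
Spill cost = 21 * 1000 = 21000

21000


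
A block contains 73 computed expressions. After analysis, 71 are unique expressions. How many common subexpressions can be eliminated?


CSE count = total expressions - unique expressions
= 73 - 71 = 2

2


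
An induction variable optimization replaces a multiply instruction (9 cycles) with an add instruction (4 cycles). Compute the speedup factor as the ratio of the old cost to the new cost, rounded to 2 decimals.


Ratio = mult_cost / add_cost = 9 / 4 = 2.25

2.25


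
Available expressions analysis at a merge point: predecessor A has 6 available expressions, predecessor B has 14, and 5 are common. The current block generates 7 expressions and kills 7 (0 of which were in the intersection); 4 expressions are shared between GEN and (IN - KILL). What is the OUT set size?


IN = intersection of predecessors = 5
IN - KILL = 5 - 0 = 5
|OUT| = |GEN| + |IN - KILL| - |GEN ∩ (IN - KILL)| = 7 + 5 - 4 = 8

8


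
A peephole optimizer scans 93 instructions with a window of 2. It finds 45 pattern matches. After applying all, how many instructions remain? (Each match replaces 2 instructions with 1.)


Each match removes 1 instructions.
Total removed = 45 * 1 = 45
Remaining = 93 - 45 = 48

48


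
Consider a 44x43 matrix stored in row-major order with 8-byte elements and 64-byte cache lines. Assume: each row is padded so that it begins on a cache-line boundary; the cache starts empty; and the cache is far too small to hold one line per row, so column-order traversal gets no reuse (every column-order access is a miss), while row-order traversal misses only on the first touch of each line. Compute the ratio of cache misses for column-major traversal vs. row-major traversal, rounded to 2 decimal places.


Each row occupies 43 * 8 = 344 bytes and starts on a line boundary, so it spans ceil(344 / 64) = 6 cache lines.
Row-major traversal misses (one per line touched): 44 * ceil(43 * 8 / 64) = 264
Column-major traversal misses (no reuse, every access misses): 44 * 43 = 1892
Ratio = 1892 / 264 = 7.17

7.17
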